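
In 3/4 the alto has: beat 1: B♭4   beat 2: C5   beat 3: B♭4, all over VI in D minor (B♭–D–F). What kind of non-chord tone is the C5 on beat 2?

Upper neighbor tone.

The harmony at that moment is B♭ major triad (B♭, D, F); C5 is not a chord tone.
It is approached by step up from B♭4 and left by step down to B♭4.
Step away and step back to the same note — a neighbor tone (upper neighbor).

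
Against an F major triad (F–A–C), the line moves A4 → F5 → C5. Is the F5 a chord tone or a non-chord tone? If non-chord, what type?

Chord tone (the root of F major triad).

F major triad contains F, A, C; F is the root, so it is a chord tone.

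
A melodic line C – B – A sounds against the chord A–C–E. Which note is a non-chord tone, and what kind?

B is a passing tone.

The harmony at that moment is A minor triad (A, C, E); B is not a chord tone.
It is approached by step down from C and left by step down to A.
Step in, step out in the same direction — a passing tone.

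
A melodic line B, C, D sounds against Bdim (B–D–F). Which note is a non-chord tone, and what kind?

C is a passing tone.

The harmony at that moment is B diminished triad (B, D, F); C is not a chord tone.
It is approached by step up from B and left by step up to D.
Step in, step out in the same direction — a passing tone.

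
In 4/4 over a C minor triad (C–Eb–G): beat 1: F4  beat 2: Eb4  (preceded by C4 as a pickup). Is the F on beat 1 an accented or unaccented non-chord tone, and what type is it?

The harmony at that moment is C minor triad (C, Eb, G); F4 is not a chord tone.
It is approached by leap up from C4 and left by step down to Eb4.
Leap in, step out — an appoggiatura.
It falls on the downbeat, so it is accented.

Accented appoggiatura.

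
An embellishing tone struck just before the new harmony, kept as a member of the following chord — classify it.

Anticipation.

Approach: ahead of the chord change (typically by step), so it is dissonant against the current harmony. Departure: none — the same pitch is restated or held and is a chord tone of the new harmony.
Dissonant first, consonant once the harmony catches up: the note simply arrives early — an anticipation. (The reverse timing, consonant first and dissonant after the change, would be a suspension or retardation.)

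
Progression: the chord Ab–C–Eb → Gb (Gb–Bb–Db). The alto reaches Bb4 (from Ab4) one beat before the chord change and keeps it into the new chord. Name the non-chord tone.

The harmony at that moment is Ab major triad (Ab, C, Eb); Bb4 is not a chord tone.
It is approached by step up from Ab4 and then sustained as the same pitch into the next harmony.
Arriving early and becoming a chord tone when the harmony changes — an anticipation.

Bb4 is an anticipation.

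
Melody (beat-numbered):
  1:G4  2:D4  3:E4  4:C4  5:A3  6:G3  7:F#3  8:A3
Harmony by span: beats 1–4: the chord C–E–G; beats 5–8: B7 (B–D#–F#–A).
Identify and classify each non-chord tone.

The harmony at that moment is C major triad (C, E, G); D4 is not a chord tone.
It is approached by leap down from G4 and left by step up to E4.
Leap in, step out — an appoggiatura.
The harmony at that moment is B dominant seventh chord (B, D#, F#, A); G3 is not a chord tone.
It is approached by step down from A3 and left by step down to F#3.
Step in, step out in the same direction — a passing tone.

D4 (beat 2) — appoggiatura; G3 (beat 6) — passing tone.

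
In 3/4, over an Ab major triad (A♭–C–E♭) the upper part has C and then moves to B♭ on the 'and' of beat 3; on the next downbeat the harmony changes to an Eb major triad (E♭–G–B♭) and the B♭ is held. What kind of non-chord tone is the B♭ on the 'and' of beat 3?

Anticipation.

The harmony at that moment is A♭ major triad (A♭, C, E♭); B♭ is not a chord tone.
It is approached by step down from C and then sustained as the same pitch into the next harmony.
Arriving early and becoming a chord tone when the harmony changes — an anticipation.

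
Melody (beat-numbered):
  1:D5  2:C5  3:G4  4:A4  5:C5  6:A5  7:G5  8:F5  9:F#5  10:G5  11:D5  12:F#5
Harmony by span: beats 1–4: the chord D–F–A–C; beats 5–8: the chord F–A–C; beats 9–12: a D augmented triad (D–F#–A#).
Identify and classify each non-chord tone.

The harmony at that moment is D minor seventh chord (D, F, A, C); G4 is not a chord tone.
It is approached by leap down from C5 and left by step up to A4.
Leap in, step out — an appoggiatura.
The harmony at that moment is F major triad (F, A, C); G5 is not a chord tone.
It is approached by step down from A5 and left by step down to F5.
Step in, step out in the same direction — a passing tone.
The harmony at that moment is D augmented triad (D, F#, A#); G5 is not a chord tone.
It is approached by step up from F#5 and left by leap down to D5.
Step in, leap out — an escape tone.

G4 (beat 3) — appoggiatura; G5 (beat 7) — passing tone; G5 (beat 10) — escape tone.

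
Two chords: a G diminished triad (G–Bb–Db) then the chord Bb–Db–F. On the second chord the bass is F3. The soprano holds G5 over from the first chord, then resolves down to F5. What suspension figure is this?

9–8 suspension.

At the second chord the bass is F3. The suspended G5 lies a ninth above the bass; after resolving down by step to F5, the interval above the bass becomes an octave.
Suspension figures are named by those two intervals: 9–8.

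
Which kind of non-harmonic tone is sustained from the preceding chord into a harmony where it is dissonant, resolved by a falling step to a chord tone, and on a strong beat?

Suspension.

Approach: by preparation — the pitch is first a chord tone, then held (tied or repeated) while the harmony changes under it. Departure: down by step. Metric position: strong.
A prepared dissonance that resolves downward by step — a suspension. (The same figure resolving upward would be a retardation.)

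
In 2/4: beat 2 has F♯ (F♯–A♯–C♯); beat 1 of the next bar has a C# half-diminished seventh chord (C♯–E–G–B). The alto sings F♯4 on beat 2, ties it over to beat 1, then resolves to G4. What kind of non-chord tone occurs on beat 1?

The harmony at that moment is C♯ half-diminished seventh chord (C♯, E, G, B); F♯4 is not a chord tone.
It is held over (the same pitch as the preceding F♯4) and left by step up to G4.
Held over from the previous chord and resolving up by step — a retardation.

Retardation.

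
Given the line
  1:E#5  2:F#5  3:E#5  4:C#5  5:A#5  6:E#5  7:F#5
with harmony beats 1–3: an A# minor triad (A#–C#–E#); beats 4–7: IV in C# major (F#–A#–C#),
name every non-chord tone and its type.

The harmony at that moment is A# minor triad (A#, C#, E#); F#5 is not a chord tone.
It is approached by step up from E#5 and left by step down to E#5.
Step away and step back to the same note — a neighbor tone (upper neighbor).
The harmony at that moment is F# major triad (F#, A#, C#); E#5 is not a chord tone.
It is approached by leap down from A#5 and left by step up to F#5.
Leap in, step out — an appoggiatura.

F#5 (beat 2) — neighbor tone; E#5 (beat 6) — appoggiatura.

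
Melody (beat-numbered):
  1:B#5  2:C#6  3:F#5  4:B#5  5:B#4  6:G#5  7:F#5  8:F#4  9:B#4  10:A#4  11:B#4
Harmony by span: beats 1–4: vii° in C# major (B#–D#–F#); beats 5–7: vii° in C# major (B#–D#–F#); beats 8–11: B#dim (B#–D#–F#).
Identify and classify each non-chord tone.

The harmony at that moment is B# diminished triad (B#, D#, F#); C#6 is not a chord tone.
It is approached by step up from B#5 and left by leap down to F#5.
Step in, leap out — an escape tone.
The harmony at that moment is B# diminished triad (B#, D#, F#); G#5 is not a chord tone.
It is approached by leap up from B#4 and left by step down to F#5.
Leap in, step out — an appoggiatura.
The harmony at that moment is B# diminished triad (B#, D#, F#); A#4 is not a chord tone.
It is approached by step down from B#4 and left by step up to B#4.
Step away and step back to the same note — a neighbor tone (lower neighbor).

C#6 (beat 2) — escape tone; G#5 (beat 6) — appoggiatura; A#4 (beat 10) — neighbor tone.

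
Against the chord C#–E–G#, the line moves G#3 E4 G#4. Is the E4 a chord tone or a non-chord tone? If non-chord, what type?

Chord tone (the third of C# minor triad).

C# minor triad contains C#, E, G#; E is the third, so it is a chord tone.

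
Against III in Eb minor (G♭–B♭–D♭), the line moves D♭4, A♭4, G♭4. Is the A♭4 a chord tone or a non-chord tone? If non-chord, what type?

The harmony at that moment is G♭ major triad (G♭, B♭, D♭); A♭4 is not a chord tone.
It is approached by leap up from D♭4 and left by step down to G♭4.
Leap in, step out — an appoggiatura.

Non-chord tone — an appoggiatura.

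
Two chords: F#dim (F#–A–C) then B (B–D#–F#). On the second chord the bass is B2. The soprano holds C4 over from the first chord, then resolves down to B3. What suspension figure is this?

9–8 suspension.

At the second chord the bass is B2. The suspended C4 lies a ninth above the bass; after resolving down by step to B3, the interval above the bass becomes an octave.
Suspension figures are named by those two intervals: 9–8.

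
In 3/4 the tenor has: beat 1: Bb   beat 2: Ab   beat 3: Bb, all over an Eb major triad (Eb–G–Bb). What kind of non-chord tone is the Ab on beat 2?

Lower neighbor tone.

The harmony at that moment is Eb major triad (Eb, G, Bb); Ab is not a chord tone.
It is approached by step down from Bb and left by step up to Bb.
Step away and step back to the same note — a neighbor tone (lower neighbor).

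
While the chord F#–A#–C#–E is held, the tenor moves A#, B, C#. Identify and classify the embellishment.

B is a passing tone.

The harmony at that moment is F# dominant seventh chord (F#, A#, C#, E); B is not a chord tone.
It is approached by step up from A# and left by step up to C#.
Step in, step out in the same direction — a passing tone.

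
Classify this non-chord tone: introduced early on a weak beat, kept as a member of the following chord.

Approach: ahead of the chord change (typically by step), so it is dissonant against the current harmony. Departure: none — the same pitch is restated or held and is a chord tone of the new harmony.
Dissonant first, consonant once the harmony catches up: the note simply arrives early — an anticipation. (The reverse timing, consonant first and dissonant after the change, would be a suspension or retardation.)

Anticipation.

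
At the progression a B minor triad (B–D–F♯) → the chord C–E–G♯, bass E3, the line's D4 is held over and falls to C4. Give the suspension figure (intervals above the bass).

7–6 suspension.

At the second chord the bass is E3. The suspended D4 lies a seventh above the bass; after resolving down by step to C4, the interval above the bass becomes a sixth.
Suspension figures are named by those two intervals: 7–6.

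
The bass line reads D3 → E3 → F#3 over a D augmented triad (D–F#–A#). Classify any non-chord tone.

E3 is a passing tone.

The harmony at that moment is D augmented triad (D, F#, A#); E3 is not a chord tone.
It is approached by step up from D3 and left by step up to F#3.
Step in, step out in the same direction — a passing tone.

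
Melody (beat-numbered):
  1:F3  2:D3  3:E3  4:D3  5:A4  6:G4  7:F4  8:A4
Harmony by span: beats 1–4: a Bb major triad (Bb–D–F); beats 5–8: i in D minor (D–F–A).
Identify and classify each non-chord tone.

E3 (beat 3) — neighbor tone; G4 (beat 6) — passing tone.

The harmony at that moment is Bb major triad (Bb, D, F); E3 is not a chord tone.
It is approached by step up from D3 and left by step down to D3.
Step away and step back to the same note — a neighbor tone (upper neighbor).
The harmony at that moment is D minor triad (D, F, A); G4 is not a chord tone.
It is approached by step down from A4 and left by step down to F4.
Step in, step out in the same direction — a passing tone.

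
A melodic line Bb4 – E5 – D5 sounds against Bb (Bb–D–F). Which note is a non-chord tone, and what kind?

The harmony at that moment is Bb major triad (Bb, D, F); E5 is not a chord tone.
It is approached by leap up from Bb4 and left by step down to D5.
Leap in, step out — an appoggiatura.

E5 is an appoggiatura.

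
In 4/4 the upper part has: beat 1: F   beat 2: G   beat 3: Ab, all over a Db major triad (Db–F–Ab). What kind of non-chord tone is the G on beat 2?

Passing tone.

The harmony at that moment is Db major triad (Db, F, Ab); G is not a chord tone.
It is approached by step up from F and left by step up to Ab.
Step in, step out in the same direction — a passing tone.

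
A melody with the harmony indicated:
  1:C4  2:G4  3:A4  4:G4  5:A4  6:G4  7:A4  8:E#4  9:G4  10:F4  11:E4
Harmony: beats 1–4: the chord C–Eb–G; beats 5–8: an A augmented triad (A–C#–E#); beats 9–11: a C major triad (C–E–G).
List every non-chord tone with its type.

The harmony at that moment is C minor triad (C, Eb, G); A4 is not a chord tone.
It is approached by step up from G4 and left by step down to G4.
Step away and step back to the same note — a neighbor tone (upper neighbor).
The harmony at that moment is A augmented triad (A, C#, E#); G4 is not a chord tone.
It is approached by step down from A4 and left by step up to A4.
Step away and step back to the same note — a neighbor tone (lower neighbor).
The harmony at that moment is C major triad (C, E, G); F4 is not a chord tone.
It is approached by step down from G4 and left by step down to E4.
Step in, step out in the same direction — a passing tone.

A4 (beat 3) — neighbor tone; G4 (beat 6) — neighbor tone; F4 (beat 10) — passing tone.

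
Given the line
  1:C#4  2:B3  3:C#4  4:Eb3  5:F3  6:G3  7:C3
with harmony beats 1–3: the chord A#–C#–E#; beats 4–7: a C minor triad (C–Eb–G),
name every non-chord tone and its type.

The harmony at that moment is A# minor triad (A#, C#, E#); B3 is not a chord tone.
It is approached by step down from C#4 and left by step up to C#4.
Step away and step back to the same note — a neighbor tone (lower neighbor).
The harmony at that moment is C minor triad (C, Eb, G); F3 is not a chord tone.
It is approached by step up from Eb3 and left by step up to G3.
Step in, step out in the same direction — a passing tone.

B3 (beat 2) — neighbor tone; F3 (beat 5) — passing tone.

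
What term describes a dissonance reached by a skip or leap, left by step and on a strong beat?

Approach: by leap. Departure: by step. Metric position: strong.
Leap in, step out, in a metrically strong position — an appoggiatura. (It is the mirror image of the escape tone, which steps in and leaps out from a weak position.)

Appoggiatura.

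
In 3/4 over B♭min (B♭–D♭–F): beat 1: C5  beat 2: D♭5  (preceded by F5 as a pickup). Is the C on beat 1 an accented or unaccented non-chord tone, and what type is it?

Accented appoggiatura.

The harmony at that moment is B♭ minor triad (B♭, D♭, F); C5 is not a chord tone.
It is approached by leap down from F5 and left by step up to D♭5.
Leap in, step out — an appoggiatura.
It falls on the downbeat, so it is accented.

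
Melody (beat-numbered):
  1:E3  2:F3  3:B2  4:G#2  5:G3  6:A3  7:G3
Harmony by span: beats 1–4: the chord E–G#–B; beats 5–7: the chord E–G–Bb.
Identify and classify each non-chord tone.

F3 (beat 2) — escape tone; A3 (beat 6) — neighbor tone.

The harmony at that moment is E major triad (E, G#, B); F3 is not a chord tone.
It is approached by step up from E3 and left by leap down to B2.
Step in, leap out — an escape tone.
The harmony at that moment is E diminished triad (E, G, Bb); A3 is not a chord tone.
It is approached by step up from G3 and left by step down to G3.
Step away and step back to the same note — a neighbor tone (upper neighbor).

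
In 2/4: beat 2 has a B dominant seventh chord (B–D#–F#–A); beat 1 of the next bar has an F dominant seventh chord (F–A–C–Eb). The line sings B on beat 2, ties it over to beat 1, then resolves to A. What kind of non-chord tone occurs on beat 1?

Suspension.

The harmony at that moment is F dominant seventh chord (F, A, C, Eb); B is not a chord tone.
It is held over (the same pitch as the preceding B) and left by step down to A.
Held over from the previous chord and resolving down by step — a suspension.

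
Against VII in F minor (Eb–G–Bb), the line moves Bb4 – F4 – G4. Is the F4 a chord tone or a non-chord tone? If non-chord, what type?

Non-chord tone — an appoggiatura.

The harmony at that moment is Eb major triad (Eb, G, Bb); F4 is not a chord tone.
It is approached by leap down from Bb4 and left by step up to G4.
Leap in, step out — an appoggiatura.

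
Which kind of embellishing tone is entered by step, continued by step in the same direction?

Passing tone.

Approach: by step. Departure: by step, continuing in the same direction.
Stepwise on both sides with no change of direction means the note fills in the space between two different chord tones — a passing tone. (Had it turned back to its starting note it would be a neighbor tone instead.)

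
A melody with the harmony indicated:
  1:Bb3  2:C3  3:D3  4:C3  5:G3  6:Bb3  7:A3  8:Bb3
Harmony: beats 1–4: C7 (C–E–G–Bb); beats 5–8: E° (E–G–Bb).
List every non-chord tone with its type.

D3 (beat 3) — neighbor tone; A3 (beat 7) — neighbor tone.

The harmony at that moment is C dominant seventh chord (C, E, G, Bb); D3 is not a chord tone.
It is approached by step up from C3 and left by step down to C3.
Step away and step back to the same note — a neighbor tone (upper neighbor).
The harmony at that moment is E diminished triad (E, G, Bb); A3 is not a chord tone.
It is approached by step down from Bb3 and left by step up to Bb3.
Step away and step back to the same note — a neighbor tone (lower neighbor).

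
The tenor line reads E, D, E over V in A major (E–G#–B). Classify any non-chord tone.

D is a neighbor tone.

The harmony at that moment is E major triad (E, G#, B); D is not a chord tone.
It is approached by step down from E and left by step up to E.
Step away and step back to the same note — a neighbor tone (lower neighbor).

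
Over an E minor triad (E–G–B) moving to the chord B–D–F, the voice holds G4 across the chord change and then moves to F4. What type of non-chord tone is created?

G4 is a suspension.

The harmony at that moment is B diminished triad (B, D, F); G4 is not a chord tone.
It is held over (the same pitch as the preceding G4) and left by step down to F4.
Held over from the previous chord and resolving down by step — a suspension.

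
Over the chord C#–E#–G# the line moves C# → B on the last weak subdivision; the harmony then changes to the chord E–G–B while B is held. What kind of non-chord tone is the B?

The harmony at that moment is C# major triad (C#, E#, G#); B is not a chord tone.
It is approached by step down from C# and then sustained as the same pitch into the next harmony.
Arriving early and becoming a chord tone when the harmony changes — an anticipation.

B is an anticipation.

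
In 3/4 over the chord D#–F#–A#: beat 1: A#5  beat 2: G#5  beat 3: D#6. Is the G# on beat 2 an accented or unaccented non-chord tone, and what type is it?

Unaccented escape tone.

The harmony at that moment is D# minor triad (D#, F#, A#); G#5 is not a chord tone.
It is approached by step down from A#5 and left by leap up to D#6.
Step in, leap out — an escape tone.
It falls on a weak beat, so it is unaccented.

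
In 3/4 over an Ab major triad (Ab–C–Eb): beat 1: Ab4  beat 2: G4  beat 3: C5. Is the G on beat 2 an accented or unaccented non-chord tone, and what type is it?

The harmony at that moment is Ab major triad (Ab, C, Eb); G4 is not a chord tone.
It is approached by step down from Ab4 and left by leap up to C5.
Step in, leap out — an escape tone.
It falls on a weak beat, so it is unaccented.

Unaccented escape tone.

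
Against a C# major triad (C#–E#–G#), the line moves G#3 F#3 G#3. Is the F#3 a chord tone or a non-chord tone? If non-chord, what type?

The harmony at that moment is C# major triad (C#, E#, G#); F#3 is not a chord tone.
It is approached by step down from G#3 and left by step up to G#3.
Step away and step back to the same note — a neighbor tone (lower neighbor).

Non-chord tone — a neighbor tone.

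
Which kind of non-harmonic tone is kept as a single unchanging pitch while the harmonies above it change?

Approach: none. Departure: none — a single pitch is sustained while the chords change around it, passing through harmonies that do not contain it.
No melodic motion at all; the dissonance is created entirely by the moving harmonies against the stationary note — a pedal tone (pedal point).

Pedal tone.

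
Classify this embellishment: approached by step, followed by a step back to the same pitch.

Neighbor tone.

Approach: by step. Departure: by step in the opposite direction, back to the starting pitch.
Stepwise on both sides but reversing to return to the same chord tone — a neighbor tone. (Had it continued onward in the same direction it would be a passing tone instead.)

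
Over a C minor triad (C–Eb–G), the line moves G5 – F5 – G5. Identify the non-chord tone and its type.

F5 is a neighbor tone.

The harmony at that moment is C minor triad (C, Eb, G); F5 is not a chord tone.
It is approached by step down from G5 and left by step up to G5.
Step away and step back to the same note — a neighbor tone (lower neighbor).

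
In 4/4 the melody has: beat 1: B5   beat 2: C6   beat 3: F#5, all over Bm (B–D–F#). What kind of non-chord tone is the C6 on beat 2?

The harmony at that moment is B minor triad (B, D, F#); C6 is not a chord tone.
It is approached by step up from B5 and left by leap down to F#5.
Step in, leap out, on a weak beat — an escape tone.

Escape tone.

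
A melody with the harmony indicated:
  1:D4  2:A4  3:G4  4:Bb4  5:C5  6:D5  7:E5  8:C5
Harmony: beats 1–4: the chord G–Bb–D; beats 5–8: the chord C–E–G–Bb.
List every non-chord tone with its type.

The harmony at that moment is G minor triad (G, Bb, D); A4 is not a chord tone.
It is approached by leap up from D4 and left by step down to G4.
Leap in, step out — an appoggiatura.
The harmony at that moment is C dominant seventh chord (C, E, G, Bb); D5 is not a chord tone.
It is approached by step up from C5 and left by step up to E5.
Step in, step out in the same direction — a passing tone.

A4 (beat 2) — appoggiatura; D5 (beat 6) — passing tone.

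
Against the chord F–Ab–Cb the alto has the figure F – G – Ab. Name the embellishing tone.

The harmony at that moment is F diminished triad (F, Ab, Cb); G is not a chord tone.
It is approached by step up from F and left by step up to Ab.
Step in, step out in the same direction — a passing tone.

G is a passing tone.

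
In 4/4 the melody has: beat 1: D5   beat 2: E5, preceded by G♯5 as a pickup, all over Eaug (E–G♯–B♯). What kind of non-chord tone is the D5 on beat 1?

Appoggiatura.

The harmony at that moment is E augmented triad (E, G♯, B♯); D5 is not a chord tone.
It is approached by leap down from G♯5 and left by step up to E5.
Leap in, step out, metrically accented — an appoggiatura.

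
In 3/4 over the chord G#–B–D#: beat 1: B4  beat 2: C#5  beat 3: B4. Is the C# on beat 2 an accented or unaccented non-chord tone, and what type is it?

The harmony at that moment is G# minor triad (G#, B, D#); C#5 is not a chord tone.
It is approached by step up from B4 and left by step down to B4.
Step away and step back to the same note — a neighbor tone (upper neighbor).
It falls on a weak beat, so it is unaccented.

Unaccented neighbor tone.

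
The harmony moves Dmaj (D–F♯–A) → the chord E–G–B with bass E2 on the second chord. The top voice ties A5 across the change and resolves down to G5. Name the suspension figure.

4–3 suspension.

At the second chord the bass is E2. The suspended A5 lies a fourth above the bass; after resolving down by step to G5, the interval above the bass becomes a third.
Suspension figures are named by those two intervals: 4–3.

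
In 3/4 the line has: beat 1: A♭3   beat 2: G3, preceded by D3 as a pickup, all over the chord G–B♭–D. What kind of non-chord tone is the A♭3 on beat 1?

Appoggiatura.

The harmony at that moment is G minor triad (G, B♭, D); A♭3 is not a chord tone.
It is approached by leap up from D3 and left by step down to G3.
Leap in, step out, metrically accented — an appoggiatura.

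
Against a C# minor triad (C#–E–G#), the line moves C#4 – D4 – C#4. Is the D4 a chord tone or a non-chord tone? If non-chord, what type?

Non-chord tone — a neighbor tone.

The harmony at that moment is C# minor triad (C#, E, G#); D4 is not a chord tone.
It is approached by step up from C#4 and left by step down to C#4.
Step away and step back to the same note — a neighbor tone (upper neighbor).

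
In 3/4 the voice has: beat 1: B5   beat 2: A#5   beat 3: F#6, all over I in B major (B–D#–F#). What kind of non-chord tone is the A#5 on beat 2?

The harmony at that moment is B major triad (B, D#, F#); A#5 is not a chord tone.
It is approached by step down from B5 and left by leap up to F#6.
Step in, leap out, on a weak beat — an escape tone.

Escape tone.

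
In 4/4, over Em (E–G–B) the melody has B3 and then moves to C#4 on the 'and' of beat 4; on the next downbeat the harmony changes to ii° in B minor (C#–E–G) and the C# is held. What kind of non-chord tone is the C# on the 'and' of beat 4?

The harmony at that moment is E minor triad (E, G, B); C#4 is not a chord tone.
It is approached by step up from B3 and then sustained as the same pitch into the next harmony.
Arriving early and becoming a chord tone when the harmony changes — an anticipation.

Anticipation.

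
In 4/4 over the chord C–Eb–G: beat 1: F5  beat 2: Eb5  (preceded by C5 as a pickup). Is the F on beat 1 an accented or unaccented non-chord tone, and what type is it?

Accented appoggiatura.

The harmony at that moment is C minor triad (C, Eb, G); F5 is not a chord tone.
It is approached by leap up from C5 and left by step down to Eb5.
Leap in, step out — an appoggiatura.
It falls on the downbeat, so it is accented.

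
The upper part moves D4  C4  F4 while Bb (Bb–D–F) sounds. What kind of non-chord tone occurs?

The harmony at that moment is Bb major triad (Bb, D, F); C4 is not a chord tone.
It is approached by step down from D4 and left by leap up to F4.
Step in, leap out — an escape tone.

C4 is an escape tone.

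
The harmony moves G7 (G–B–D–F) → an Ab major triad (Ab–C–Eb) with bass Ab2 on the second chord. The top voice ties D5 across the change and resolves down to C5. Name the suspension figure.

At the second chord the bass is Ab2. The suspended D5 lies a fourth above the bass; after resolving down by step to C5, the interval above the bass becomes a third.
Suspension figures are named by those two intervals: 4–3.

4–3 suspension.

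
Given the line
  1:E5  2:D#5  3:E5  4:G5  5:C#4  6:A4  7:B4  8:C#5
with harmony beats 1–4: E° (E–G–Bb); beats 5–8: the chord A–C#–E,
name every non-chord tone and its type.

The harmony at that moment is E diminished triad (E, G, Bb); D#5 is not a chord tone.
It is approached by step down from E5 and left by step up to E5.
Step away and step back to the same note — a neighbor tone (lower neighbor).
The harmony at that moment is A major triad (A, C#, E); B4 is not a chord tone.
It is approached by step up from A4 and left by step up to C#5.
Step in, step out in the same direction — a passing tone.

D#5 (beat 2) — neighbor tone; B4 (beat 7) — passing tone.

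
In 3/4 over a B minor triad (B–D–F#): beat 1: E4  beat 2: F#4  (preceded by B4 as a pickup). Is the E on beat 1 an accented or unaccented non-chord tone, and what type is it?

The harmony at that moment is B minor triad (B, D, F#); E4 is not a chord tone.
It is approached by leap down from B4 and left by step up to F#4.
Leap in, step out — an appoggiatura.
It falls on the downbeat, so it is accented.

Accented appoggiatura.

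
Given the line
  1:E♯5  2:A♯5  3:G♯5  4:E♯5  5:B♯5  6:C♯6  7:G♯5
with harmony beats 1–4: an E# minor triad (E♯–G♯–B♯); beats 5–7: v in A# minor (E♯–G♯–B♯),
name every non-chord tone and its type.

The harmony at that moment is E♯ minor triad (E♯, G♯, B♯); A♯5 is not a chord tone.
It is approached by leap up from E♯5 and left by step down to G♯5.
Leap in, step out — an appoggiatura.
The harmony at that moment is E♯ minor triad (E♯, G♯, B♯); C♯6 is not a chord tone.
It is approached by step up from B♯5 and left by leap down to G♯5.
Step in, leap out — an escape tone.

A♯5 (beat 2) — appoggiatura; C♯6 (beat 6) — escape tone.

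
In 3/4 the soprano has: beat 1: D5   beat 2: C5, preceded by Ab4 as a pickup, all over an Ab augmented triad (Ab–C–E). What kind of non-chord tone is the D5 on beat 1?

The harmony at that moment is Ab augmented triad (Ab, C, E); D5 is not a chord tone.
It is approached by leap up from Ab4 and left by step down to C5.
Leap in, step out, metrically accented — an appoggiatura.

Appoggiatura.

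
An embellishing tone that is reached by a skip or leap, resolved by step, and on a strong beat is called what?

Approach: by leap. Departure: by step. Metric position: strong.
Leap in, step out, in a metrically strong position — an appoggiatura. (It is the mirror image of the escape tone, which steps in and leaps out from a weak position.)

Appoggiatura.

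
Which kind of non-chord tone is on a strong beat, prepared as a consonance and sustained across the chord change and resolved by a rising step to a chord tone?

Approach: by preparation — the pitch is first a chord tone, then held (tied or repeated) while the harmony changes under it. Departure: up by step. Metric position: strong.
A prepared dissonance that resolves upward by step — a retardation. (The same figure resolving downward would be a suspension.)

Retardation.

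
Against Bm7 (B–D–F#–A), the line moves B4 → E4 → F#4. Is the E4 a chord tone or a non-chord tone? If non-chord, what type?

Non-chord tone — an appoggiatura.

The harmony at that moment is B minor seventh chord (B, D, F#, A); E4 is not a chord tone.
It is approached by leap down from B4 and left by step up to F#4.
Leap in, step out — an appoggiatura.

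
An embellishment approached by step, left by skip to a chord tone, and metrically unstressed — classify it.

Approach: by step. Departure: by leap. Metric position: weak.
Step in, leap out, from a weak position — an escape tone (échappée). (It is the mirror image of the appoggiatura, which leaps in and steps out on a strong beat.)

Escape tone.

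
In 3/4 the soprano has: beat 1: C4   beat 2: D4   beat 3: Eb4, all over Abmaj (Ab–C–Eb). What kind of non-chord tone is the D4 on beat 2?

Passing tone.

The harmony at that moment is Ab major triad (Ab, C, Eb); D4 is not a chord tone.
It is approached by step up from C4 and left by step up to Eb4.
Step in, step out in the same direction — a passing tone.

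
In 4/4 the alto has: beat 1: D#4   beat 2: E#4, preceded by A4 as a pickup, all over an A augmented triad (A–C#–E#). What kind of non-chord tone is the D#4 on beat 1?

Appoggiatura.

The harmony at that moment is A augmented triad (A, C#, E#); D#4 is not a chord tone.
It is approached by leap down from A4 and left by step up to E#4.
Leap in, step out, metrically accented — an appoggiatura.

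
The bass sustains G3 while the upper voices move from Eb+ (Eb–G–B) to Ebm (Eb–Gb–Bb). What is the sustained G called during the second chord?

Pedal tone (pedal point).

The harmony at that moment is Eb minor triad (Eb, Gb, Bb); G3 is not a chord tone.
It is held over (the same pitch as the preceding G3) and then sustained as the same pitch into the next harmony.
Sustained through a change of harmony — a pedal tone.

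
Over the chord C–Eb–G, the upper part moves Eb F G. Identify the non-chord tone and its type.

F is a passing tone.

The harmony at that moment is C minor triad (C, Eb, G); F is not a chord tone.
It is approached by step up from Eb and left by step up to G.
Step in, step out in the same direction — a passing tone.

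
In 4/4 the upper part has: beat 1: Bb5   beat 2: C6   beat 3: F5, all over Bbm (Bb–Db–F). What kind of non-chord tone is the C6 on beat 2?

The harmony at that moment is Bb minor triad (Bb, Db, F); C6 is not a chord tone.
It is approached by step up from Bb5 and left by leap down to F5.
Step in, leap out, on a weak beat — an escape tone.

Escape tone.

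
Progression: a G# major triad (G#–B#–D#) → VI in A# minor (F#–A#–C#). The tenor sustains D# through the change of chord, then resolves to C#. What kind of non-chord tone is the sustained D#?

The harmony at that moment is F# major triad (F#, A#, C#); D# is not a chord tone.
It is held over (the same pitch as the preceding D#) and left by step down to C#.
Held over from the previous chord and resolving down by step — a suspension.

D# is a suspension.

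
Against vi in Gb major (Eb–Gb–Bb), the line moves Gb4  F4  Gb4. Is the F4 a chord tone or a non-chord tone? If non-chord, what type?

The harmony at that moment is Eb minor triad (Eb, Gb, Bb); F4 is not a chord tone.
It is approached by step down from Gb4 and left by step up to Gb4.
Step away and step back to the same note — a neighbor tone (lower neighbor).

Non-chord tone — a neighbor tone.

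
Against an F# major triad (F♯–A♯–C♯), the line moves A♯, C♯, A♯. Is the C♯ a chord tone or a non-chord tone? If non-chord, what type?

Chord tone (the fifth of F# major triad).

F# major triad contains F♯, A♯, C♯; C♯ is the fifth, so it is a chord tone.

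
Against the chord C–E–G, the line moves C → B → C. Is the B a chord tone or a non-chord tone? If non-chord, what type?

Non-chord tone — a neighbor tone.

The harmony at that moment is C major triad (C, E, G); B is not a chord tone.
It is approached by step down from C and left by step up to C.
Step away and step back to the same note — a neighbor tone (lower neighbor).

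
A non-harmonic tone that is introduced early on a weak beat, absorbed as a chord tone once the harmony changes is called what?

Approach: ahead of the chord change (typically by step), so it is dissonant against the current harmony. Departure: none — the same pitch is restated or held and is a chord tone of the new harmony.
Dissonant first, consonant once the harmony catches up: the note simply arrives early — an anticipation. (The reverse timing, consonant first and dissonant after the change, would be a suspension or retardation.)

Anticipation.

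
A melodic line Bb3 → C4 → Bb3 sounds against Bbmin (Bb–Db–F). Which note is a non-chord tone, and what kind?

C4 is a neighbor tone.

The harmony at that moment is Bb minor triad (Bb, Db, F); C4 is not a chord tone.
It is approached by step up from Bb3 and left by step down to Bb3.
Step away and step back to the same note — a neighbor tone (upper neighbor).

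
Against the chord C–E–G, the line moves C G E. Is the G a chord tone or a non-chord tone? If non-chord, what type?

C major triad contains C, E, G; G is the fifth, so it is a chord tone.

Chord tone (the fifth of C major triad).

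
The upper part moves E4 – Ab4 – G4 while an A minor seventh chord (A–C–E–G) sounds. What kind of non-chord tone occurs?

Ab4 is an appoggiatura.

The harmony at that moment is A minor seventh chord (A, C, E, G); Ab4 is not a chord tone.
It is approached by leap up from E4 and left by step down to G4.
Leap in, step out — an appoggiatura.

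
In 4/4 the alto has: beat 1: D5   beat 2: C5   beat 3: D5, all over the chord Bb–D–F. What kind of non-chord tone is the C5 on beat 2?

The harmony at that moment is Bb major triad (Bb, D, F); C5 is not a chord tone.
It is approached by step down from D5 and left by step up to D5.
Step away and step back to the same note — a neighbor tone (lower neighbor).

Lower neighbor tone.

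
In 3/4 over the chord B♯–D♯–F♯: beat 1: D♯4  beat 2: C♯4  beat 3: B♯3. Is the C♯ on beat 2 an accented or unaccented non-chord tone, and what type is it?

Unaccented passing tone.

The harmony at that moment is B♯ diminished triad (B♯, D♯, F♯); C♯4 is not a chord tone.
It is approached by step down from D♯4 and left by step down to B♯3.
Step in, step out in the same direction — a passing tone.
It falls on a weak beat, so it is unaccented.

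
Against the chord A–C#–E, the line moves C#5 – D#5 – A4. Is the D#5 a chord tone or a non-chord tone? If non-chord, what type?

Non-chord tone — an escape tone.

The harmony at that moment is A major triad (A, C#, E); D#5 is not a chord tone.
It is approached by step up from C#5 and left by leap down to A4.
Step in, leap out — an escape tone.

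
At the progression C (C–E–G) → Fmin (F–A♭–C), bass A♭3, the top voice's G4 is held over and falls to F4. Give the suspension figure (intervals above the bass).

At the second chord the bass is A♭3. The suspended G4 lies a seventh above the bass; after resolving down by step to F4, the interval above the bass becomes a sixth.
Suspension figures are named by those two intervals: 7–6.

7–6 suspension.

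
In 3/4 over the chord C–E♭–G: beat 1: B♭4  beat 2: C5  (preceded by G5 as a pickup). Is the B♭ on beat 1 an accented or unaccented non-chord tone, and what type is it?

The harmony at that moment is C minor triad (C, E♭, G); B♭4 is not a chord tone.
It is approached by leap down from G5 and left by step up to C5.
Leap in, step out — an appoggiatura.
It falls on the downbeat, so it is accented.

Accented appoggiatura.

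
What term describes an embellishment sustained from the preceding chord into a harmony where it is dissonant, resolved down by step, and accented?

Approach: by preparation — the pitch is first a chord tone, then held (tied or repeated) while the harmony changes under it. Departure: down by step. Metric position: strong.
A prepared dissonance that resolves downward by step — a suspension. (The same figure resolving upward would be a retardation.)

Suspension.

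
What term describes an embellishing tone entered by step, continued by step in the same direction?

Passing tone.

Approach: by step. Departure: by step, continuing in the same direction.
Stepwise on both sides with no change of direction means the note fills in the space between two different chord tones — a passing tone. (Had it turned back to its starting note it would be a neighbor tone instead.)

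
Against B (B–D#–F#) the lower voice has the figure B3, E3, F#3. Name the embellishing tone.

The harmony at that moment is B major triad (B, D#, F#); E3 is not a chord tone.
It is approached by leap down from B3 and left by step up to F#3.
Leap in, step out — an appoggiatura.

E3 is an appoggiatura.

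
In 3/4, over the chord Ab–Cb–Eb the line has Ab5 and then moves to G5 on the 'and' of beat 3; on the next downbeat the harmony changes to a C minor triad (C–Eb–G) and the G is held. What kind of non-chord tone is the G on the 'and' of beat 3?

The harmony at that moment is Ab minor triad (Ab, Cb, Eb); G5 is not a chord tone.
It is approached by step down from Ab5 and then sustained as the same pitch into the next harmony.
Arriving early and becoming a chord tone when the harmony changes — an anticipation.

Anticipation.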